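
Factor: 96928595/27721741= 5101505/1459039 = 5^1*1193^( - 1)*1223^(-1 ) * 1020301^1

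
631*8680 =5477080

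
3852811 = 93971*41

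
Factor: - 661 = - 661^1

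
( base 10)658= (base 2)1010010010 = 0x292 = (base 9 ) 811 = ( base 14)350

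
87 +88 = 175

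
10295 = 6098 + 4197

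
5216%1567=515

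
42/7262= 21/3631 =0.01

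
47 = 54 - 7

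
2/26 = 1/13 = 0.08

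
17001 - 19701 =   -  2700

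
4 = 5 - 1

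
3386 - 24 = 3362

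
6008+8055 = 14063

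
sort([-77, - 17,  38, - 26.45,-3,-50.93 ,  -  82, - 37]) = [  -  82, - 77,-50.93,-37, - 26.45, - 17,-3, 38]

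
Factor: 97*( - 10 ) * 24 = -23280 = - 2^4 * 3^1*5^1 * 97^1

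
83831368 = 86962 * 964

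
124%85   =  39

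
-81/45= -2 + 1/5 = - 1.80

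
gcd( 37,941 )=1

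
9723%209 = 109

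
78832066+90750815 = 169582881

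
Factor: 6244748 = 2^2*1561187^1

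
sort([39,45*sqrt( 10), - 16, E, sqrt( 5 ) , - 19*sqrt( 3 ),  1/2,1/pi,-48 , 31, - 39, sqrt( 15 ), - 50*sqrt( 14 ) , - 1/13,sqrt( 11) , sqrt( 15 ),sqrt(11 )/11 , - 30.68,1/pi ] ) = [ - 50*sqrt( 14) ,-48, - 39, - 19*sqrt( 3), - 30.68, - 16, - 1/13 , sqrt( 11) /11 , 1/pi,1/pi,1/2,sqrt (5), E,sqrt(11),sqrt( 15 ) , sqrt( 15), 31,39, 45  *  sqrt ( 10) ] 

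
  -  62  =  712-774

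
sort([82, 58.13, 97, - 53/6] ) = [ - 53/6 , 58.13,  82, 97]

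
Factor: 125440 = 2^9*5^1*7^2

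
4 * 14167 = 56668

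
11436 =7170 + 4266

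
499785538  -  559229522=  - 59443984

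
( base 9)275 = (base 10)230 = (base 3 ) 22112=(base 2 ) 11100110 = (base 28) 86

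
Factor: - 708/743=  - 2^2*3^1*59^1*743^(-1) 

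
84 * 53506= 4494504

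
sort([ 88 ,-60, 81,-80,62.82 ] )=[ - 80,-60,62.82, 81,88 ]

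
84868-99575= - 14707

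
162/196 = 81/98 = 0.83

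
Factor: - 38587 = -47^1 * 821^1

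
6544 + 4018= 10562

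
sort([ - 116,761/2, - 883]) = [ - 883 ,  -  116,761/2] 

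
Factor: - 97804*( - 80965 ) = 2^2*5^1*7^2 * 499^1*16193^1 =7918700860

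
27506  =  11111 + 16395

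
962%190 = 12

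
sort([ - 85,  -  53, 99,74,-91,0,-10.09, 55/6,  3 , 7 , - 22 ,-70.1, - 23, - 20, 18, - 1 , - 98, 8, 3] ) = [ - 98 , - 91, - 85 , - 70.1, - 53 , - 23, - 22, - 20,-10.09, -1,0, 3,3,  7, 8, 55/6, 18, 74, 99] 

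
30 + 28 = 58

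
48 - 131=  - 83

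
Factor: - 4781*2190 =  - 2^1*3^1*5^1*7^1*73^1*683^1 =- 10470390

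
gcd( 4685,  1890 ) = 5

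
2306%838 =630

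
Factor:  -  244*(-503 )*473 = 58052236 = 2^2*11^1*43^1 * 61^1*503^1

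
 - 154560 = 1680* (-92)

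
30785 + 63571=94356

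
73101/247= 73101/247 =295.96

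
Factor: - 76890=-2^1*3^1  *  5^1*11^1*233^1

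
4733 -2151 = 2582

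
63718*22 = 1401796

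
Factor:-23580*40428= - 953292240 = - 2^4  *3^4*5^1 *131^1*1123^1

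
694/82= 8+19/41 = 8.46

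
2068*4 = 8272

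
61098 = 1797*34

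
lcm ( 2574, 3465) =90090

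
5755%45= 40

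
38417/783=38417/783  =  49.06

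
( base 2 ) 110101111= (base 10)431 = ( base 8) 657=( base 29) ep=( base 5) 3211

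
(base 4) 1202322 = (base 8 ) 14272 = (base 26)99C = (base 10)6330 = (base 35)55u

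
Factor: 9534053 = 9534053^1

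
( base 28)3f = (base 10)99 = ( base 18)59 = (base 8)143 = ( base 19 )54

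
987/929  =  987/929 = 1.06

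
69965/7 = 9995 = 9995.00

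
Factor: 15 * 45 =675 = 3^3 * 5^2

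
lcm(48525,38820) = 194100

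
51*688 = 35088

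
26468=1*26468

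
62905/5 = 12581 = 12581.00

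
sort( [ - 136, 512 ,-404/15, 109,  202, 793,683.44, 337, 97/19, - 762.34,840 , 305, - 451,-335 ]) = [ - 762.34 , - 451, - 335, - 136, - 404/15,97/19 , 109,202, 305, 337,512,  683.44, 793, 840]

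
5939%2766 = 407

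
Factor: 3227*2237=7^1  *  461^1 * 2237^1 =7218799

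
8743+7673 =16416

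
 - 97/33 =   -  3 + 2/33 = - 2.94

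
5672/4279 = 5672/4279 = 1.33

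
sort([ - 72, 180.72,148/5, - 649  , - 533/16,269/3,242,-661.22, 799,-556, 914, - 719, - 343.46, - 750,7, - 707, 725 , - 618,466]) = [ - 750,-719, - 707, - 661.22,-649,  -  618, - 556, - 343.46, - 72, - 533/16, 7,148/5, 269/3,180.72,242, 466,725,799,914] 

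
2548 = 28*91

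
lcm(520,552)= 35880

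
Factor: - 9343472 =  - 2^4*17^1*34351^1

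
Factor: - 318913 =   -  7^1 * 29^1 * 1571^1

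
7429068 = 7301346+127722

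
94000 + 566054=660054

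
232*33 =7656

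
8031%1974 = 135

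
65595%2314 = 803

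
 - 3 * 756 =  - 2268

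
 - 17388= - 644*27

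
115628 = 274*422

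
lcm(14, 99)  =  1386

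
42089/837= 42089/837 = 50.29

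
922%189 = 166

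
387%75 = 12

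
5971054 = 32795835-26824781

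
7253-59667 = -52414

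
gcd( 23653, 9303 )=7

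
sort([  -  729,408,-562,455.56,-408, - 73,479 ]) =[ - 729, - 562,-408, - 73,408,455.56,479 ]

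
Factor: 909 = 3^2*101^1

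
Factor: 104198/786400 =2^ ( - 4 )*5^( - 2 )*53^1 = 53/400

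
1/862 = 1/862 = 0.00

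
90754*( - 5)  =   - 453770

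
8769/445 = 19 + 314/445=19.71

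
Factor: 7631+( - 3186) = 4445=5^1*7^1*127^1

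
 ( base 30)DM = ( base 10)412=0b110011100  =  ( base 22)ig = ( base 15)1c7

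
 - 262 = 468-730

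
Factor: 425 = 5^2*17^1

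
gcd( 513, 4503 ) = 57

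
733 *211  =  154663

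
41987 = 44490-2503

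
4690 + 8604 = 13294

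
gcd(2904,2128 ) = 8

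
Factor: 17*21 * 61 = 21777 = 3^1*7^1* 17^1*61^1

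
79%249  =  79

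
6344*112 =710528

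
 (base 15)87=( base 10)127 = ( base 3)11201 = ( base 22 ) 5H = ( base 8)177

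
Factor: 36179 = 11^2*13^1*23^1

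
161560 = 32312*5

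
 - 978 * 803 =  - 785334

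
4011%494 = 59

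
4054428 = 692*5859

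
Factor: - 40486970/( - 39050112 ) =2^ ( - 6) *3^ ( - 1) * 5^1 *101693^( - 1)*4048697^1 = 20243485/19525056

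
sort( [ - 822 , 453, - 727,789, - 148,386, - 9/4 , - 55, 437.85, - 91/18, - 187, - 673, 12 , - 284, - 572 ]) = [ - 822,-727,-673, - 572, - 284 , - 187,-148,-55, - 91/18, - 9/4,12,386,  437.85,453,789]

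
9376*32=300032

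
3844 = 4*961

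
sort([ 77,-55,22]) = [  -  55,22, 77 ]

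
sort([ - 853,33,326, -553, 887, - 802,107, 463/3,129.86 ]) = [ - 853 , - 802, - 553,33, 107,129.86, 463/3, 326,  887] 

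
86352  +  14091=100443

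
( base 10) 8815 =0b10001001101111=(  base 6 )104451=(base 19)157I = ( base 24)F77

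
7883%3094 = 1695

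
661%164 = 5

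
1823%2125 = 1823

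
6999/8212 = 6999/8212 =0.85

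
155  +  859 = 1014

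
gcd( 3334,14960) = 2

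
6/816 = 1/136=0.01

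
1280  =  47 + 1233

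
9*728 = 6552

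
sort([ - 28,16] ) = [-28, 16]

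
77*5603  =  431431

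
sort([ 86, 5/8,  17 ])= [5/8,17, 86] 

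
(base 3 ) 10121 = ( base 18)57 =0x61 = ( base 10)97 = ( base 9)117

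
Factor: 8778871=89^1*98639^1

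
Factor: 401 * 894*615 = 220473810  =  2^1*3^2* 5^1 *41^1* 149^1*401^1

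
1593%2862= 1593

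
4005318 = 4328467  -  323149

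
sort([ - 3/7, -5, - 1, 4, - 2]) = [ - 5, - 2, - 1, - 3/7, 4] 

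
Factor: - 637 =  - 7^2*13^1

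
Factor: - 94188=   -  2^2 * 3^1*47^1*167^1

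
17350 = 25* 694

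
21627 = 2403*9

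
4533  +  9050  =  13583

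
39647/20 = 39647/20 = 1982.35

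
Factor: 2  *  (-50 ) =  - 2^2 * 5^2 = - 100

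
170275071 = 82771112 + 87503959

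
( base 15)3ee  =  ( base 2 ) 1110000011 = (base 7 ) 2423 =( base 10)899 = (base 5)12044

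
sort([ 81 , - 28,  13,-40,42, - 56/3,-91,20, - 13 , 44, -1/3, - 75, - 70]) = [ - 91, - 75 , - 70,-40, - 28,- 56/3, -13, - 1/3,13,20, 42, 44,  81 ]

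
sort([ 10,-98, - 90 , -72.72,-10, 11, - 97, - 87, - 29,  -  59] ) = [ - 98, - 97, - 90,-87, - 72.72,  -  59,-29,  -  10,10, 11]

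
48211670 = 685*70382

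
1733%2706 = 1733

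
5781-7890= -2109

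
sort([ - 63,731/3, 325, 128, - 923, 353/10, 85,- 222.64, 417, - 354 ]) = [ - 923, - 354, - 222.64, - 63, 353/10,85 , 128, 731/3, 325, 417] 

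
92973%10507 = 8917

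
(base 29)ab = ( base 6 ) 1221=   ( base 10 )301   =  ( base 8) 455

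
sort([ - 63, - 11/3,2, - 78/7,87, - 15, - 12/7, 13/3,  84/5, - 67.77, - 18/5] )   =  [-67.77, - 63, - 15,  -  78/7, - 11/3, - 18/5, - 12/7,2,13/3,84/5,87] 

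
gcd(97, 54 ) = 1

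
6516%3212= 92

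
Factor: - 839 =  - 839^1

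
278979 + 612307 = 891286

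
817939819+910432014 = 1728371833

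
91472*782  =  71531104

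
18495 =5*3699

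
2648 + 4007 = 6655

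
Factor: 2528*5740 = 14510720 = 2^7*5^1 * 7^1*41^1*79^1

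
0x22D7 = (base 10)8919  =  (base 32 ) 8MN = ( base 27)c69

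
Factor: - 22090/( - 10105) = 94/43 = 2^1*43^( - 1 )  *47^1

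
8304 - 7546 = 758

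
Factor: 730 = 2^1*5^1*73^1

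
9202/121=76 + 6/121 = 76.05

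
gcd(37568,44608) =64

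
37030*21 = 777630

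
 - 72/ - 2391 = 24/797 =0.03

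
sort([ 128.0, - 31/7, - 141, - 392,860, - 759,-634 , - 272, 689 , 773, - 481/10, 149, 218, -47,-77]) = [ - 759, - 634,-392,-272, - 141, -77, - 481/10, - 47, - 31/7,128.0,149, 218, 689, 773, 860]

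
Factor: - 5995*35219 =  - 211137905   =  - 5^1*11^1*41^1*109^1*859^1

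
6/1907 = 6/1907 = 0.00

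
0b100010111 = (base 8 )427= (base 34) 87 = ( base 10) 279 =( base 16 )117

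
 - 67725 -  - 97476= 29751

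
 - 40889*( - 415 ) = 16968935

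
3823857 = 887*4311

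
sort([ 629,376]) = [ 376,629]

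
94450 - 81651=12799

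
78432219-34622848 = 43809371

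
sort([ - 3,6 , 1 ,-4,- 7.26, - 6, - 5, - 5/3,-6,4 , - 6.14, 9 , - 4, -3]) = [ - 7.26, - 6.14, - 6, - 6, - 5, - 4, - 4, - 3, - 3, - 5/3,1,4, 6, 9 ] 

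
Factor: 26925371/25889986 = 2^ (-1)*11^1*61^(-1)*137^(-1 ) * 1549^( - 1)*2447761^1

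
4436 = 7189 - 2753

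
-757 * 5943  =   - 4498851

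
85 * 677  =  57545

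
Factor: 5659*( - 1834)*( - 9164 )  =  2^3*7^1 * 29^1*79^1*131^1*5659^1 = 95109545384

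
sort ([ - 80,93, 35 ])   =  [-80,35,93]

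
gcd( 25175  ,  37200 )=25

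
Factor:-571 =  - 571^1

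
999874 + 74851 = 1074725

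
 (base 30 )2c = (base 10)72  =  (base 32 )28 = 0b1001000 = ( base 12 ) 60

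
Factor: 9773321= 23^1*47^1*9041^1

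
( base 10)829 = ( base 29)sh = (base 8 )1475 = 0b1100111101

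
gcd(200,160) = 40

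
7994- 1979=6015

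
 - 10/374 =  -5/187 = - 0.03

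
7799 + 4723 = 12522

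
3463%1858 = 1605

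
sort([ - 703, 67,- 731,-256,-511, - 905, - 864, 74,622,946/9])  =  [ - 905 , - 864, - 731, - 703 , - 511, - 256,67, 74, 946/9,622 ] 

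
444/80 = 5 + 11/20  =  5.55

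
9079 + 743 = 9822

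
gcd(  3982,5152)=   2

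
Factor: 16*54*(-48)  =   - 2^9*3^4 = - 41472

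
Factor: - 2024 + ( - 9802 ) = -11826  =  -2^1 *3^4 * 73^1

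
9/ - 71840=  -1 + 71831/71840 = -0.00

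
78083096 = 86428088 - 8344992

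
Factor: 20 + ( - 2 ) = 18 = 2^1*3^2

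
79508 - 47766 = 31742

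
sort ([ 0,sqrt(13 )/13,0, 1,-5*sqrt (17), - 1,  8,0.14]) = [ - 5 * sqrt( 17 ), - 1,0  ,  0,  0.14 , sqrt (13) /13,  1, 8] 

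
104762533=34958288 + 69804245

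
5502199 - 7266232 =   -  1764033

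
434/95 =4 +54/95 = 4.57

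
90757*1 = 90757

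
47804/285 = 167 + 11/15 =167.73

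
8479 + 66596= 75075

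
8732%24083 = 8732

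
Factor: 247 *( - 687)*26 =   -  4411914= - 2^1*3^1*13^2*19^1*229^1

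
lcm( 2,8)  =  8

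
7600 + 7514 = 15114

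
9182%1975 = 1282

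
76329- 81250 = - 4921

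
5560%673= 176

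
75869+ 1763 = 77632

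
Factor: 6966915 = 3^1*5^1 *37^1*12553^1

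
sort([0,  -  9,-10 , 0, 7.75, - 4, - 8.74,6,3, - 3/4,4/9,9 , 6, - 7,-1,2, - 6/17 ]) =[- 10, - 9, - 8.74, - 7,-4, - 1,-3/4, - 6/17, 0, 0, 4/9,  2,  3  ,  6,6, 7.75,9 ] 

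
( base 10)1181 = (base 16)49d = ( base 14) 605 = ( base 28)1E5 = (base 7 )3305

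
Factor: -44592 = -2^4*3^1*929^1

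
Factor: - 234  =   - 2^1*3^2*13^1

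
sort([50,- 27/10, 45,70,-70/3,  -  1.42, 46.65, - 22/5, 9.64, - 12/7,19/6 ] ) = [ - 70/3 , - 22/5, - 27/10,  -  12/7, - 1.42,19/6,9.64,45, 46.65,50, 70]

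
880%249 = 133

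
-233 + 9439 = 9206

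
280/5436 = 70/1359 = 0.05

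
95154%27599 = 12357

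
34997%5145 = 4127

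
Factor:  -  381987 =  - 3^2*42443^1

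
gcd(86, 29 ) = 1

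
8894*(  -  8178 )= - 72735132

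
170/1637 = 170/1637 = 0.10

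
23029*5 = 115145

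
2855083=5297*539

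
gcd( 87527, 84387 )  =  1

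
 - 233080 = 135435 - 368515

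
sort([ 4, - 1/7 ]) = [-1/7, 4 ]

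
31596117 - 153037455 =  - 121441338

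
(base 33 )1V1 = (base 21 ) 4GD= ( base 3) 2220021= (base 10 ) 2113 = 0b100001000001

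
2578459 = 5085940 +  - 2507481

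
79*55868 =4413572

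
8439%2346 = 1401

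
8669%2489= 1202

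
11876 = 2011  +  9865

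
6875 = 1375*5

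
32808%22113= 10695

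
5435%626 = 427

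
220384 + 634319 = 854703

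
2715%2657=58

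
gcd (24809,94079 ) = 1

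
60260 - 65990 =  - 5730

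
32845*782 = 25684790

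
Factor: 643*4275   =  2748825 = 3^2 * 5^2*19^1*643^1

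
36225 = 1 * 36225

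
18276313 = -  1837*( - 9949 ) 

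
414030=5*82806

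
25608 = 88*291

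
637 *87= 55419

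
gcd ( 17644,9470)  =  2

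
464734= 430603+34131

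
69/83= 69/83 = 0.83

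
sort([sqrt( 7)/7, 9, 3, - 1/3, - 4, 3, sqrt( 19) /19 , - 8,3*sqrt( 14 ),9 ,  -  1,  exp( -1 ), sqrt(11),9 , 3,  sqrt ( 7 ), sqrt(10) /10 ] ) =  [ - 8, - 4,-1, - 1/3,sqrt( 19 ) /19,sqrt( 10 ) /10, exp( - 1),sqrt(7 )/7,sqrt( 7), 3,  3, 3, sqrt(11), 9,  9,  9,3* sqrt( 14) ]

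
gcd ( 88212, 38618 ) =2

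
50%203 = 50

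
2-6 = - 4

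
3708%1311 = 1086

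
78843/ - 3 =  - 26281/1 = - 26281.00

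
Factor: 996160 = 2^6 * 5^1 * 11^1 * 283^1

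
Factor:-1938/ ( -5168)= 3/8=2^(-3 )*3^1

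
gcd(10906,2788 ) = 82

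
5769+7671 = 13440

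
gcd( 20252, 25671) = 1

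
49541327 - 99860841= - 50319514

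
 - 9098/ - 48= 4549/24 = 189.54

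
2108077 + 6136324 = 8244401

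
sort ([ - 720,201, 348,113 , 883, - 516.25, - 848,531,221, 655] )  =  [ - 848, - 720, - 516.25, 113,201,221, 348,531,655, 883]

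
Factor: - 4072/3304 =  - 7^( - 1) * 59^( - 1 )*509^1 = - 509/413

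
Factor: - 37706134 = - 2^1*18853067^1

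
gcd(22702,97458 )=2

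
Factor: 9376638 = 2^1 * 3^1 *101^1* 15473^1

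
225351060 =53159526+172191534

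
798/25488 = 133/4248 = 0.03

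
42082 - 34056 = 8026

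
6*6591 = 39546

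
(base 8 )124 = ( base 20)44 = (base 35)2e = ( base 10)84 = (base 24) 3c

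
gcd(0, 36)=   36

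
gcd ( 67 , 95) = 1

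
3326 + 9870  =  13196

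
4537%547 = 161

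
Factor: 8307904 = 2^6 * 11^1*11801^1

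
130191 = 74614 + 55577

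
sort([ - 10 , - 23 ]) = [ - 23,-10] 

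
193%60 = 13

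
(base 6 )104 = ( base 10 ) 40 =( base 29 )1B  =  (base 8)50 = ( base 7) 55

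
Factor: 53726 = 2^1*26863^1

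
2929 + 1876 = 4805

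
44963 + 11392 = 56355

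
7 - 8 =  -1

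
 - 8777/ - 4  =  8777/4 = 2194.25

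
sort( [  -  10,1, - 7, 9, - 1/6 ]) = [ - 10, - 7, - 1/6, 1 , 9 ] 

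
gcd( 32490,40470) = 570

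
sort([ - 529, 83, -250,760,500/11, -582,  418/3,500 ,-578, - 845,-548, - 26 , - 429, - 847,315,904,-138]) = [-847, - 845, - 582, - 578,  -  548, - 529,-429, - 250 , - 138,-26,  500/11, 83,418/3,315,500,760,904]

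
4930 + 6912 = 11842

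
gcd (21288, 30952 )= 8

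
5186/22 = 2593/11 = 235.73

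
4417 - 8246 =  - 3829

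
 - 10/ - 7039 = 10/7039  =  0.00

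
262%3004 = 262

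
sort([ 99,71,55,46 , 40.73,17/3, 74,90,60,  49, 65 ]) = [ 17/3,40.73,  46,49, 55,  60,  65, 71,74,90,99 ] 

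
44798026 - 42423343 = 2374683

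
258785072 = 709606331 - 450821259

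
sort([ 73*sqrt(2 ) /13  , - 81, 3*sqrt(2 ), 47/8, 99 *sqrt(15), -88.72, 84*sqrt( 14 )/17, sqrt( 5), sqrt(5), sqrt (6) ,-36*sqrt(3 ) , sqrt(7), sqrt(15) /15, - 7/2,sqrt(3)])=[  -  88.72, - 81, - 36*sqrt ( 3),-7/2, sqrt(15) /15 , sqrt( 3),sqrt(5), sqrt(5 ), sqrt(6 ), sqrt( 7), 3*sqrt( 2 ), 47/8, 73*sqrt(2) /13,  84*sqrt( 14)/17, 99*sqrt( 15)] 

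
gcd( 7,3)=1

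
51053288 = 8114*6292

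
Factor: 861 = 3^1*7^1*41^1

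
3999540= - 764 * (-5235)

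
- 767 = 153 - 920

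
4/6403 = 4/6403  =  0.00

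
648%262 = 124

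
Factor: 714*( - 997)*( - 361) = 256980738 =2^1*3^1*7^1*17^1*19^2*997^1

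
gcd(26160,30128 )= 16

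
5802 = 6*967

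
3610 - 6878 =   -  3268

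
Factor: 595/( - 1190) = - 2^( - 1 ) =- 1/2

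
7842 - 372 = 7470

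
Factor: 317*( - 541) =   -  171497 = - 317^1*541^1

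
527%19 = 14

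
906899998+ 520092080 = 1426992078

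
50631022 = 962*52631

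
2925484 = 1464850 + 1460634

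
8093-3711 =4382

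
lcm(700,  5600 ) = 5600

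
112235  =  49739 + 62496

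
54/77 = 54/77 = 0.70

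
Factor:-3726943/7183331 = -11^1*23^1*14731^1*7183331^( - 1)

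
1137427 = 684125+453302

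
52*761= 39572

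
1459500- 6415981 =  - 4956481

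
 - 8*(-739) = 5912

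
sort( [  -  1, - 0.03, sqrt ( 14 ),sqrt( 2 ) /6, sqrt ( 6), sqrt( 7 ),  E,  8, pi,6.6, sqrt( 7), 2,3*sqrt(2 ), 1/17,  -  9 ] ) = [ - 9,  -  1, - 0.03, 1/17,sqrt( 2) /6, 2, sqrt( 6),sqrt( 7),sqrt(7),E, pi, sqrt( 14 ), 3*sqrt(2 ),6.6,8]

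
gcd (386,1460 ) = 2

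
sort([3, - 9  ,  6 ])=[-9, 3, 6 ]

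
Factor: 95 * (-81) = - 7695 = -3^4*5^1* 19^1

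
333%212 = 121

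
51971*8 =415768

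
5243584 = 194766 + 5048818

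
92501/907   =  92501/907=101.99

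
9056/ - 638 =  - 4528/319 = -14.19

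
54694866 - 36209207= 18485659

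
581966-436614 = 145352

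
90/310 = 9/31 = 0.29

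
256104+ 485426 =741530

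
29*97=2813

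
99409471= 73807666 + 25601805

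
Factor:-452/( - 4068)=3^(- 2) = 1/9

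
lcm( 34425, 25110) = 2134350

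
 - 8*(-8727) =69816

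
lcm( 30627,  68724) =2817684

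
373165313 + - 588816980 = - 215651667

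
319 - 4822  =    -  4503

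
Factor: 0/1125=0^1  =  0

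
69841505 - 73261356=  - 3419851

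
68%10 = 8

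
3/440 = 3/440= 0.01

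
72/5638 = 36/2819 =0.01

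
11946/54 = 221+2/9 = 221.22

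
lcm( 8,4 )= 8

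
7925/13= 7925/13 = 609.62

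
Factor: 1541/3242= 2^( - 1)*23^1*67^1*1621^( - 1)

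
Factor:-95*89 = -8455 = -5^1 * 19^1*89^1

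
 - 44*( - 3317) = 145948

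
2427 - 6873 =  -4446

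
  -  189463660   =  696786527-886250187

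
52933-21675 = 31258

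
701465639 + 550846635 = 1252312274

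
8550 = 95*90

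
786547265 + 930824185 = 1717371450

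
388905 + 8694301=9083206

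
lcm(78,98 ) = 3822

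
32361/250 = 129 + 111/250 = 129.44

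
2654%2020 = 634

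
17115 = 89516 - 72401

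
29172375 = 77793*375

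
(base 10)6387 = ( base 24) b23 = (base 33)5si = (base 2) 1100011110011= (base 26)9BH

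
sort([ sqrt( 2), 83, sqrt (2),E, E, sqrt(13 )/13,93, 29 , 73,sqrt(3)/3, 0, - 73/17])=[ - 73/17,0,sqrt( 13) /13, sqrt( 3 ) /3,sqrt(2), sqrt( 2),  E,E , 29,  73,83, 93] 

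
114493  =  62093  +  52400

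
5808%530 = 508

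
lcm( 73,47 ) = 3431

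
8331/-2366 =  - 4  +  1133/2366=   -3.52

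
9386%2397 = 2195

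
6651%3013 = 625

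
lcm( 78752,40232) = 3701344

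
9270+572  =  9842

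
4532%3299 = 1233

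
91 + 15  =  106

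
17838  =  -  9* (-1982 ) 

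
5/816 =5/816 = 0.01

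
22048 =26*848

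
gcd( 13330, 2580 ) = 430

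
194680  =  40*4867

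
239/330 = 239/330=0.72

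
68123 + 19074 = 87197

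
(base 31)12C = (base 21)276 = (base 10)1035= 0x40b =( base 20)2bf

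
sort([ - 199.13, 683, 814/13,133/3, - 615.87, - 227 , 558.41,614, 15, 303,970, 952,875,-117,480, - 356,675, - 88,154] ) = [ -615.87,  -  356, - 227, - 199.13, - 117, - 88  ,  15,133/3, 814/13,154,303,480,  558.41 , 614 , 675, 683,  875,952,970]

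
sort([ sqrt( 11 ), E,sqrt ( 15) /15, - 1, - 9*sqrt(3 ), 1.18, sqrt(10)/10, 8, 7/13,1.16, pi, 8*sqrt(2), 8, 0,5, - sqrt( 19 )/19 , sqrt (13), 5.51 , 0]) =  [-9 * sqrt( 3 ), - 1, - sqrt( 19)/19,0, 0, sqrt(15)/15, sqrt(10)/10, 7/13, 1.16, 1.18, E,pi, sqrt( 11), sqrt( 13) , 5,5.51, 8, 8,8 * sqrt(2)]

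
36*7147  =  257292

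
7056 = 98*72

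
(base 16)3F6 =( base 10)1014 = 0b1111110110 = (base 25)1fe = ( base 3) 1101120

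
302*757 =228614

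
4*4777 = 19108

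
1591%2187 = 1591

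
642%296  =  50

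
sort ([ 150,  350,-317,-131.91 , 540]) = [ - 317,-131.91, 150 , 350, 540]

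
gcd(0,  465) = 465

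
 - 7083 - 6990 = -14073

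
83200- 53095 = 30105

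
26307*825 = 21703275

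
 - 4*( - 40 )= 160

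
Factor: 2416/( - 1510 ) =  - 2^3*5^ ( - 1) = - 8/5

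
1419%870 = 549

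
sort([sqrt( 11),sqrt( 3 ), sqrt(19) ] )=[sqrt(3 ),sqrt (11), sqrt ( 19 )]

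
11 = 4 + 7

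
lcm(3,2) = 6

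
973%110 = 93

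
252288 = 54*4672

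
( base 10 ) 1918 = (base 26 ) 2LK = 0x77e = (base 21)477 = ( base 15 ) 87D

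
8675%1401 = 269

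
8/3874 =4/1937=0.00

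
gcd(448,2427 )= 1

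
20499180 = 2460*8333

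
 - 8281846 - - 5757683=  - 2524163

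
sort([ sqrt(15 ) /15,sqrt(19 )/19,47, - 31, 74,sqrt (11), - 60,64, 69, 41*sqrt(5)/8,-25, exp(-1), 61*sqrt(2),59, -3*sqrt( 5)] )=[-60, - 31,  -  25 , - 3*sqrt(5), sqrt(19)/19,sqrt(15)/15, exp ( - 1),sqrt( 11),41 *sqrt(5)/8,47,59, 64,  69 , 74, 61*sqrt(2 )] 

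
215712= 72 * 2996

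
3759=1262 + 2497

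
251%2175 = 251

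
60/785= 12/157 = 0.08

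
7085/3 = 2361 + 2/3 = 2361.67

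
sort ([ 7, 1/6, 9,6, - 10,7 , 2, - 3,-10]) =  [ - 10,  -  10,-3,1/6,2, 6,7, 7, 9 ] 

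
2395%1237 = 1158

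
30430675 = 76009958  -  45579283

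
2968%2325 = 643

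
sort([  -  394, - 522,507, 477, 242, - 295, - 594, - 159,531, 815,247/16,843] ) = [ - 594, -522 , - 394, - 295 , - 159, 247/16, 242,477, 507,531, 815, 843]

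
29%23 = 6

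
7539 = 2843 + 4696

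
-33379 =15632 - 49011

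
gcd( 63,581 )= 7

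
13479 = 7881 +5598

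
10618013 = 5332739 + 5285274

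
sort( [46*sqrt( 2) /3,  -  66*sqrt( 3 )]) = [ - 66*sqrt ( 3),46*  sqrt( 2 )/3 ] 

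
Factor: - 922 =-2^1 * 461^1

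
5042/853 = 5 + 777/853 = 5.91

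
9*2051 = 18459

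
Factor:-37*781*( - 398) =11501006 = 2^1*11^1* 37^1 * 71^1*199^1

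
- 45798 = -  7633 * 6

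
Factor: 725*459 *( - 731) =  - 3^3 * 5^2*17^2*29^1 * 43^1 = - 243258525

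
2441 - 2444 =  - 3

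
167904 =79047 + 88857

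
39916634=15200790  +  24715844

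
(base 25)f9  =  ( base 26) EK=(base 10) 384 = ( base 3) 112020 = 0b110000000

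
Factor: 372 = 2^2*3^1*31^1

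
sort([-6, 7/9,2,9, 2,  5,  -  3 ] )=[-6,-3, 7/9,2, 2,5,9] 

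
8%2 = 0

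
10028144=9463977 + 564167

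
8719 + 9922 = 18641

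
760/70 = 10 + 6/7 = 10.86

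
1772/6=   886/3  =  295.33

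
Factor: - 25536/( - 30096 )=2^2*3^ ( - 1 )*7^1 * 11^( - 1)=28/33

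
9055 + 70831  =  79886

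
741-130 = 611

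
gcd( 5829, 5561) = 67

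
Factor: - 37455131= - 7^1*17^1*449^1*701^1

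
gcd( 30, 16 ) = 2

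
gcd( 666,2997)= 333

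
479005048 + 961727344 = 1440732392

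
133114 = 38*3503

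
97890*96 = 9397440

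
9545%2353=133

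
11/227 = 11/227= 0.05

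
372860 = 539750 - 166890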